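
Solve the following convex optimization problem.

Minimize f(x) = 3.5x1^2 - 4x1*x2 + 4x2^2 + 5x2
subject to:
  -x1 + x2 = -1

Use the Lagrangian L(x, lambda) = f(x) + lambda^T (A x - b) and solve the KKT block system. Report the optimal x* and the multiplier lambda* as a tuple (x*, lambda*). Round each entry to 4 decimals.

Form the Lagrangian:
  L(x, lambda) = (1/2) x^T Q x + c^T x + lambda^T (A x - b)
Stationarity (grad_x L = 0): Q x + c + A^T lambda = 0.
Primal feasibility: A x = b.

This gives the KKT block system:
  [ Q   A^T ] [ x     ]   [-c ]
  [ A    0  ] [ lambda ] = [ b ]

Solving the linear system:
  x*      = (-0.1429, -1.1429)
  lambda* = (3.5714)
  f(x*)   = -1.0714

x* = (-0.1429, -1.1429), lambda* = (3.5714)


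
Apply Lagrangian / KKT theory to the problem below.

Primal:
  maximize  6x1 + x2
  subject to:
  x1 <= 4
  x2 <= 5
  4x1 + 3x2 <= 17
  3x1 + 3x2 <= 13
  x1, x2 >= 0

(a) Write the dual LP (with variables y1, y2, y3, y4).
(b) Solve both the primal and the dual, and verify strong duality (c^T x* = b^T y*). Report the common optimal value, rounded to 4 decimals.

The standard primal-dual pair for 'max c^T x s.t. A x <= b, x >= 0' is:
  Dual:  min b^T y  s.t.  A^T y >= c,  y >= 0.

So the dual LP is:
  minimize  4y1 + 5y2 + 17y3 + 13y4
  subject to:
    y1 + 4y3 + 3y4 >= 6
    y2 + 3y3 + 3y4 >= 1
    y1, y2, y3, y4 >= 0

Solving the primal: x* = (4, 0.3333).
  primal value c^T x* = 24.3333.
Solving the dual: y* = (5, 0, 0, 0.3333).
  dual value b^T y* = 24.3333.
Strong duality: c^T x* = b^T y*. Confirmed.

24.3333


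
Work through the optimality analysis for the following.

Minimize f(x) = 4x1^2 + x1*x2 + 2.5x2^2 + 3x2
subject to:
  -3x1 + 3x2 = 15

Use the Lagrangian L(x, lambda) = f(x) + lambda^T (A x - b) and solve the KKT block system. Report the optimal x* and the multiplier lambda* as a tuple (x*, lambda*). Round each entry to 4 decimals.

Form the Lagrangian:
  L(x, lambda) = (1/2) x^T Q x + c^T x + lambda^T (A x - b)
Stationarity (grad_x L = 0): Q x + c + A^T lambda = 0.
Primal feasibility: A x = b.

This gives the KKT block system:
  [ Q   A^T ] [ x     ]   [-c ]
  [ A    0  ] [ lambda ] = [ b ]

Solving the linear system:
  x*      = (-2.2, 2.8)
  lambda* = (-4.9333)
  f(x*)   = 41.2

x* = (-2.2, 2.8), lambda* = (-4.9333)


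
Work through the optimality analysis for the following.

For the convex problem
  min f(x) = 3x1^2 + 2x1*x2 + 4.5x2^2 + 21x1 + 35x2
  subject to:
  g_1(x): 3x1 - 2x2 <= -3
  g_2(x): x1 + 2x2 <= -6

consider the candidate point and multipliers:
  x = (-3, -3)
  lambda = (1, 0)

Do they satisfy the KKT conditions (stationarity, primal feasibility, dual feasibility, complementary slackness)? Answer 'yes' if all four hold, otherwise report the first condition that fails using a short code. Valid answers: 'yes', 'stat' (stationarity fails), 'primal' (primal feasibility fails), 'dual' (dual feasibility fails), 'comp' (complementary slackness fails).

Gradient of f: grad f(x) = Q x + c = (-3, 2)
Constraint values g_i(x) = a_i^T x - b_i:
  g_1((-3, -3)) = 0
  g_2((-3, -3)) = -3
Stationarity residual: grad f(x) + sum_i lambda_i a_i = (0, 0)
  -> stationarity OK
Primal feasibility (all g_i <= 0): OK
Dual feasibility (all lambda_i >= 0): OK
Complementary slackness (lambda_i * g_i(x) = 0 for all i): OK

Verdict: yes, KKT holds.

yes


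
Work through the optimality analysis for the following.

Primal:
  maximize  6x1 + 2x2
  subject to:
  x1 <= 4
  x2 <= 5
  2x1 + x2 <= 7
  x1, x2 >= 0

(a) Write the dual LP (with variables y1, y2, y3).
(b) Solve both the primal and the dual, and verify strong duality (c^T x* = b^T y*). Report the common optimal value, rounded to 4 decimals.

The standard primal-dual pair for 'max c^T x s.t. A x <= b, x >= 0' is:
  Dual:  min b^T y  s.t.  A^T y >= c,  y >= 0.

So the dual LP is:
  minimize  4y1 + 5y2 + 7y3
  subject to:
    y1 + 2y3 >= 6
    y2 + y3 >= 2
    y1, y2, y3 >= 0

Solving the primal: x* = (3.5, 0).
  primal value c^T x* = 21.
Solving the dual: y* = (0, 0, 3).
  dual value b^T y* = 21.
Strong duality: c^T x* = b^T y*. Confirmed.

21


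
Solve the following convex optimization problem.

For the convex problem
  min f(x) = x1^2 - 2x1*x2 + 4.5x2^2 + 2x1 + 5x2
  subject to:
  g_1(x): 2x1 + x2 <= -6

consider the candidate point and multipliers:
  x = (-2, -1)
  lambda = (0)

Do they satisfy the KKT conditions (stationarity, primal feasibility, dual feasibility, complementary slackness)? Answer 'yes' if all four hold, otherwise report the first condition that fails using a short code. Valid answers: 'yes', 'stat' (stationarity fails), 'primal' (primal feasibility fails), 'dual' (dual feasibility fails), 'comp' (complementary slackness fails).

Gradient of f: grad f(x) = Q x + c = (0, 0)
Constraint values g_i(x) = a_i^T x - b_i:
  g_1((-2, -1)) = 1
Stationarity residual: grad f(x) + sum_i lambda_i a_i = (0, 0)
  -> stationarity OK
Primal feasibility (all g_i <= 0): FAILS
Dual feasibility (all lambda_i >= 0): OK
Complementary slackness (lambda_i * g_i(x) = 0 for all i): OK

Verdict: the first failing condition is primal_feasibility -> primal.

primal


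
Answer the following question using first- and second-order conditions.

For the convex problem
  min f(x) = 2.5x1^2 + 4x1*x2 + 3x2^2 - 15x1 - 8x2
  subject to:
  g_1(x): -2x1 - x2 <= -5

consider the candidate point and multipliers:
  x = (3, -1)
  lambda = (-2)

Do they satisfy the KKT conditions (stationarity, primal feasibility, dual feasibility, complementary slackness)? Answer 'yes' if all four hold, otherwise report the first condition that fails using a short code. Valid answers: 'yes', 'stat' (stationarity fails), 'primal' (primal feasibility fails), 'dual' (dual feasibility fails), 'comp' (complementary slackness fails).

Gradient of f: grad f(x) = Q x + c = (-4, -2)
Constraint values g_i(x) = a_i^T x - b_i:
  g_1((3, -1)) = 0
Stationarity residual: grad f(x) + sum_i lambda_i a_i = (0, 0)
  -> stationarity OK
Primal feasibility (all g_i <= 0): OK
Dual feasibility (all lambda_i >= 0): FAILS
Complementary slackness (lambda_i * g_i(x) = 0 for all i): OK

Verdict: the first failing condition is dual_feasibility -> dual.

dual


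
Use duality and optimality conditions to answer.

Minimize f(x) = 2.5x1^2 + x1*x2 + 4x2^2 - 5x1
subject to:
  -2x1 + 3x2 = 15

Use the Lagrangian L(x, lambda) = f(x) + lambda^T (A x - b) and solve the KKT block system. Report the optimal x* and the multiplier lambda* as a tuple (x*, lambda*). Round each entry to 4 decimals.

Form the Lagrangian:
  L(x, lambda) = (1/2) x^T Q x + c^T x + lambda^T (A x - b)
Stationarity (grad_x L = 0): Q x + c + A^T lambda = 0.
Primal feasibility: A x = b.

This gives the KKT block system:
  [ Q   A^T ] [ x     ]   [-c ]
  [ A    0  ] [ lambda ] = [ b ]

Solving the linear system:
  x*      = (-2.6966, 3.2022)
  lambda* = (-7.6404)
  f(x*)   = 64.0449

x* = (-2.6966, 3.2022), lambda* = (-7.6404)


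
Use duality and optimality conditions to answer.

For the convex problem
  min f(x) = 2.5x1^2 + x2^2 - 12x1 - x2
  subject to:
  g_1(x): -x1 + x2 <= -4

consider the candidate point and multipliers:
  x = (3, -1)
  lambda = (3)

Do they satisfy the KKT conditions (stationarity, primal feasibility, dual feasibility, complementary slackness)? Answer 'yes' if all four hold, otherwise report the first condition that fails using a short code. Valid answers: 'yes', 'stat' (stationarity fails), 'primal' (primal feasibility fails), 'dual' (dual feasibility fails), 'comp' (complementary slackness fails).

Gradient of f: grad f(x) = Q x + c = (3, -3)
Constraint values g_i(x) = a_i^T x - b_i:
  g_1((3, -1)) = 0
Stationarity residual: grad f(x) + sum_i lambda_i a_i = (0, 0)
  -> stationarity OK
Primal feasibility (all g_i <= 0): OK
Dual feasibility (all lambda_i >= 0): OK
Complementary slackness (lambda_i * g_i(x) = 0 for all i): OK

Verdict: yes, KKT holds.

yes


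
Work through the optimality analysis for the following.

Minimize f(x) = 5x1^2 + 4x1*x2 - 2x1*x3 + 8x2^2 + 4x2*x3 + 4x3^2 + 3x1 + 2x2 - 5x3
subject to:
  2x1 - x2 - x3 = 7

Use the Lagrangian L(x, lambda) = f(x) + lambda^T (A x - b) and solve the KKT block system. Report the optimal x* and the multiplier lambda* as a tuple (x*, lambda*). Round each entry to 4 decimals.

Form the Lagrangian:
  L(x, lambda) = (1/2) x^T Q x + c^T x + lambda^T (A x - b)
Stationarity (grad_x L = 0): Q x + c + A^T lambda = 0.
Primal feasibility: A x = b.

This gives the KKT block system:
  [ Q   A^T ] [ x     ]   [-c ]
  [ A    0  ] [ lambda ] = [ b ]

Solving the linear system:
  x*      = (2.9815, -1.8148, 0.7778)
  lambda* = (-12)
  f(x*)   = 42.713

x* = (2.9815, -1.8148, 0.7778), lambda* = (-12)


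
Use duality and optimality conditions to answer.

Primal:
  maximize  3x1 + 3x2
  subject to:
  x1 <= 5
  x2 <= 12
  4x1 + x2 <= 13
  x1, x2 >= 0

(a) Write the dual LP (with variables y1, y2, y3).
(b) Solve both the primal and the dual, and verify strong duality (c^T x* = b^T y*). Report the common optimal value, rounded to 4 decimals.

The standard primal-dual pair for 'max c^T x s.t. A x <= b, x >= 0' is:
  Dual:  min b^T y  s.t.  A^T y >= c,  y >= 0.

So the dual LP is:
  minimize  5y1 + 12y2 + 13y3
  subject to:
    y1 + 4y3 >= 3
    y2 + y3 >= 3
    y1, y2, y3 >= 0

Solving the primal: x* = (0.25, 12).
  primal value c^T x* = 36.75.
Solving the dual: y* = (0, 2.25, 0.75).
  dual value b^T y* = 36.75.
Strong duality: c^T x* = b^T y*. Confirmed.

36.75


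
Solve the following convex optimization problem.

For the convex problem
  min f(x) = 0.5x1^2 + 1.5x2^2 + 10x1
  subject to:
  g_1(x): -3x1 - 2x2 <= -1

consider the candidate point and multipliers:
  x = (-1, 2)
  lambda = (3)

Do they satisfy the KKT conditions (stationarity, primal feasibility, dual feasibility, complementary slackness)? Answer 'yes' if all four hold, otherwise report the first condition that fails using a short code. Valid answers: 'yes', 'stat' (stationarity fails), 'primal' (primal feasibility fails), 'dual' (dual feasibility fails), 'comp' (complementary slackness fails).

Gradient of f: grad f(x) = Q x + c = (9, 6)
Constraint values g_i(x) = a_i^T x - b_i:
  g_1((-1, 2)) = 0
Stationarity residual: grad f(x) + sum_i lambda_i a_i = (0, 0)
  -> stationarity OK
Primal feasibility (all g_i <= 0): OK
Dual feasibility (all lambda_i >= 0): OK
Complementary slackness (lambda_i * g_i(x) = 0 for all i): OK

Verdict: yes, KKT holds.

yes


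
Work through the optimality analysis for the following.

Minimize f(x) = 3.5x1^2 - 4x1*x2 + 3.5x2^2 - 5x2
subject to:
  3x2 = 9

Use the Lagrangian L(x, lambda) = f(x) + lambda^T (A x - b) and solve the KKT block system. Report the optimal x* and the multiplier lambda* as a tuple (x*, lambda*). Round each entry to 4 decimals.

Form the Lagrangian:
  L(x, lambda) = (1/2) x^T Q x + c^T x + lambda^T (A x - b)
Stationarity (grad_x L = 0): Q x + c + A^T lambda = 0.
Primal feasibility: A x = b.

This gives the KKT block system:
  [ Q   A^T ] [ x     ]   [-c ]
  [ A    0  ] [ lambda ] = [ b ]

Solving the linear system:
  x*      = (1.7143, 3)
  lambda* = (-3.0476)
  f(x*)   = 6.2143

x* = (1.7143, 3), lambda* = (-3.0476)


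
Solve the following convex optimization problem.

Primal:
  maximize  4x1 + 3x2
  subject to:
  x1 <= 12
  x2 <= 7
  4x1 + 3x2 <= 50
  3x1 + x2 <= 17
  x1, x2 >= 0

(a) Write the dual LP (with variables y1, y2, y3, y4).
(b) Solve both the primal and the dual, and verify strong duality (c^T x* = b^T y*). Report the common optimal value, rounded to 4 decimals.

The standard primal-dual pair for 'max c^T x s.t. A x <= b, x >= 0' is:
  Dual:  min b^T y  s.t.  A^T y >= c,  y >= 0.

So the dual LP is:
  minimize  12y1 + 7y2 + 50y3 + 17y4
  subject to:
    y1 + 4y3 + 3y4 >= 4
    y2 + 3y3 + y4 >= 3
    y1, y2, y3, y4 >= 0

Solving the primal: x* = (3.3333, 7).
  primal value c^T x* = 34.3333.
Solving the dual: y* = (0, 1.6667, 0, 1.3333).
  dual value b^T y* = 34.3333.
Strong duality: c^T x* = b^T y*. Confirmed.

34.3333


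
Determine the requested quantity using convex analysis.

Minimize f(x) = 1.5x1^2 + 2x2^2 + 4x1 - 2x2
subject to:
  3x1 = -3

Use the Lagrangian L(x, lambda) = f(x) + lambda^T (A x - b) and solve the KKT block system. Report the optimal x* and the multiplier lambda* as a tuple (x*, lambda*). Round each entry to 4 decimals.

Form the Lagrangian:
  L(x, lambda) = (1/2) x^T Q x + c^T x + lambda^T (A x - b)
Stationarity (grad_x L = 0): Q x + c + A^T lambda = 0.
Primal feasibility: A x = b.

This gives the KKT block system:
  [ Q   A^T ] [ x     ]   [-c ]
  [ A    0  ] [ lambda ] = [ b ]

Solving the linear system:
  x*      = (-1, 0.5)
  lambda* = (-0.3333)
  f(x*)   = -3

x* = (-1, 0.5), lambda* = (-0.3333)


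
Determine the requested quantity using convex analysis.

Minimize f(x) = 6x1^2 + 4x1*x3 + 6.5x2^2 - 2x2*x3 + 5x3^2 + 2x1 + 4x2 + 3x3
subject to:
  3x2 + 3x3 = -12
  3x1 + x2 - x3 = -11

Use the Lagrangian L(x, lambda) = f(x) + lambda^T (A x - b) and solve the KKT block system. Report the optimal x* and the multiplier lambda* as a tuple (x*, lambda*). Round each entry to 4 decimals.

Form the Lagrangian:
  L(x, lambda) = (1/2) x^T Q x + c^T x + lambda^T (A x - b)
Stationarity (grad_x L = 0): Q x + c + A^T lambda = 0.
Primal feasibility: A x = b.

This gives the KKT block system:
  [ Q   A^T ] [ x     ]   [-c ]
  [ A    0  ] [ lambda ] = [ b ]

Solving the linear system:
  x*      = (-2.9056, -3.1416, -0.8584)
  lambda* = (7.6745, 12.1003)
  f(x*)   = 102.1224

x* = (-2.9056, -3.1416, -0.8584), lambda* = (7.6745, 12.1003)


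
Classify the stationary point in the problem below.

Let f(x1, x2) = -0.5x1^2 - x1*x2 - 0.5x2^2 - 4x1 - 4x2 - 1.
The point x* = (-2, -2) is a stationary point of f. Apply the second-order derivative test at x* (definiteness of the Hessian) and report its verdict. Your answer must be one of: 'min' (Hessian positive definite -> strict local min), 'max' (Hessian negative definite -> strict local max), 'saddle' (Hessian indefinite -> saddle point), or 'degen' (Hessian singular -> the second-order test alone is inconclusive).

Compute the Hessian H = grad^2 f:
  H = [[-1, -1], [-1, -1]]
Verify stationarity: grad f(x*) = H x* + g = (0, 0).
Eigenvalues of H: -2, 0.
H has a zero eigenvalue (singular; negative semidefinite but not definite), so H is neither positive definite, negative definite, nor indefinite. The second-order test alone is inconclusive -> degen.
(Indeed, f is constant along the null direction of H through x*, so x* is not a strict local extremum.)

degen


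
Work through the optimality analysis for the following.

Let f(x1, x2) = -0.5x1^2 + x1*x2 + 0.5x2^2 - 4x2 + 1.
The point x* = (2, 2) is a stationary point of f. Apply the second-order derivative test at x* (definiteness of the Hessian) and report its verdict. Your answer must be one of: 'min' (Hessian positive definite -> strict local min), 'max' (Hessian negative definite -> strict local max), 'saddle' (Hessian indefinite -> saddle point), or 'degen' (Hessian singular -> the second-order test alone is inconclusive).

Compute the Hessian H = grad^2 f:
  H = [[-1, 1], [1, 1]]
Verify stationarity: grad f(x*) = H x* + g = (0, 0).
Eigenvalues of H: -1.4142, 1.4142.
Eigenvalues have mixed signs, so H is indefinite -> x* is a saddle point.

saddle


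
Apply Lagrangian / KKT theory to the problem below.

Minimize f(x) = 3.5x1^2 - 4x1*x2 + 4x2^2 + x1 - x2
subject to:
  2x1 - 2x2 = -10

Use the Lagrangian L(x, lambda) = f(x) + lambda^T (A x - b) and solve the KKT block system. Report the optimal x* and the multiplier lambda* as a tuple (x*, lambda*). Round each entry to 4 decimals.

Form the Lagrangian:
  L(x, lambda) = (1/2) x^T Q x + c^T x + lambda^T (A x - b)
Stationarity (grad_x L = 0): Q x + c + A^T lambda = 0.
Primal feasibility: A x = b.

This gives the KKT block system:
  [ Q   A^T ] [ x     ]   [-c ]
  [ A    0  ] [ lambda ] = [ b ]

Solving the linear system:
  x*      = (-2.8571, 2.1429)
  lambda* = (13.7857)
  f(x*)   = 66.4286

x* = (-2.8571, 2.1429), lambda* = (13.7857)


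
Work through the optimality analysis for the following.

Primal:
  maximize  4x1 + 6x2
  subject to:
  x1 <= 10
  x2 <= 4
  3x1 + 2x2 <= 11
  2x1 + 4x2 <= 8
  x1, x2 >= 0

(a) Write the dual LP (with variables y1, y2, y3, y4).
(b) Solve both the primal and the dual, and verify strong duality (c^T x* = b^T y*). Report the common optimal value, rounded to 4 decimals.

The standard primal-dual pair for 'max c^T x s.t. A x <= b, x >= 0' is:
  Dual:  min b^T y  s.t.  A^T y >= c,  y >= 0.

So the dual LP is:
  minimize  10y1 + 4y2 + 11y3 + 8y4
  subject to:
    y1 + 3y3 + 2y4 >= 4
    y2 + 2y3 + 4y4 >= 6
    y1, y2, y3, y4 >= 0

Solving the primal: x* = (3.5, 0.25).
  primal value c^T x* = 15.5.
Solving the dual: y* = (0, 0, 0.5, 1.25).
  dual value b^T y* = 15.5.
Strong duality: c^T x* = b^T y*. Confirmed.

15.5


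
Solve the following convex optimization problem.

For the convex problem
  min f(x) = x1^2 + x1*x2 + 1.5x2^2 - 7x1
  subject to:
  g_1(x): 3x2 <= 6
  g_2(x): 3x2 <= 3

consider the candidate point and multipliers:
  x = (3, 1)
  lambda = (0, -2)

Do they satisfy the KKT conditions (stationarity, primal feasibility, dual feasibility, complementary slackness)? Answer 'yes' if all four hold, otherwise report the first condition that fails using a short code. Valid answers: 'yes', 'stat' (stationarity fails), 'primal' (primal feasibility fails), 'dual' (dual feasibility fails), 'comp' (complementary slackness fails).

Gradient of f: grad f(x) = Q x + c = (0, 6)
Constraint values g_i(x) = a_i^T x - b_i:
  g_1((3, 1)) = -3
  g_2((3, 1)) = 0
Stationarity residual: grad f(x) + sum_i lambda_i a_i = (0, 0)
  -> stationarity OK
Primal feasibility (all g_i <= 0): OK
Dual feasibility (all lambda_i >= 0): FAILS
Complementary slackness (lambda_i * g_i(x) = 0 for all i): OK

Verdict: the first failing condition is dual_feasibility -> dual.

dual


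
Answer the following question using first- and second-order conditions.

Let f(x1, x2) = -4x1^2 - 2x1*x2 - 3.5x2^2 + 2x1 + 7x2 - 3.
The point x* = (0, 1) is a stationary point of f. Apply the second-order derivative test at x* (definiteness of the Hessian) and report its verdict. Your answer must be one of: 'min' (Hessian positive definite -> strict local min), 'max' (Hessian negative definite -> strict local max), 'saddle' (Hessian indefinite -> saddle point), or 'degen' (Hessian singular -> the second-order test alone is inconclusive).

Compute the Hessian H = grad^2 f:
  H = [[-8, -2], [-2, -7]]
Verify stationarity: grad f(x*) = H x* + g = (0, 0).
Eigenvalues of H: -9.5616, -5.4384.
Both eigenvalues < 0, so H is negative definite -> x* is a strict local max.

max


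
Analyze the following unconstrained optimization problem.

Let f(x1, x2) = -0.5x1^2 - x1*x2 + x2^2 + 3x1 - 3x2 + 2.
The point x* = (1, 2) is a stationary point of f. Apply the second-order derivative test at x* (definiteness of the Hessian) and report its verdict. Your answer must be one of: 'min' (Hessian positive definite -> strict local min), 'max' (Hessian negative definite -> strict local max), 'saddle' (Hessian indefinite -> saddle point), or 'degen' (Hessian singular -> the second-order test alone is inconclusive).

Compute the Hessian H = grad^2 f:
  H = [[-1, -1], [-1, 2]]
Verify stationarity: grad f(x*) = H x* + g = (0, 0).
Eigenvalues of H: -1.3028, 2.3028.
Eigenvalues have mixed signs, so H is indefinite -> x* is a saddle point.

saddle


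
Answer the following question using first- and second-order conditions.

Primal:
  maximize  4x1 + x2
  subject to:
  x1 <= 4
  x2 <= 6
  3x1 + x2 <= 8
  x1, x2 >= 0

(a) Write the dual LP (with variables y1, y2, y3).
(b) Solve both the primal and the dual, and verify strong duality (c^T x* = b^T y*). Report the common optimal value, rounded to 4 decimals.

The standard primal-dual pair for 'max c^T x s.t. A x <= b, x >= 0' is:
  Dual:  min b^T y  s.t.  A^T y >= c,  y >= 0.

So the dual LP is:
  minimize  4y1 + 6y2 + 8y3
  subject to:
    y1 + 3y3 >= 4
    y2 + y3 >= 1
    y1, y2, y3 >= 0

Solving the primal: x* = (2.6667, 0).
  primal value c^T x* = 10.6667.
Solving the dual: y* = (0, 0, 1.3333).
  dual value b^T y* = 10.6667.
Strong duality: c^T x* = b^T y*. Confirmed.

10.6667


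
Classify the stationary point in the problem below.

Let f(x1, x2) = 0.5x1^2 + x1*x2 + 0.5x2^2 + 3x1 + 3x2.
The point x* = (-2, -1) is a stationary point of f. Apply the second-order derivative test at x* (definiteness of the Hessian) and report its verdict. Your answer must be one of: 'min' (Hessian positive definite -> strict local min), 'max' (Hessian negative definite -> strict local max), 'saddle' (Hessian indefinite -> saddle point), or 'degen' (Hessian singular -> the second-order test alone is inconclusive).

Compute the Hessian H = grad^2 f:
  H = [[1, 1], [1, 1]]
Verify stationarity: grad f(x*) = H x* + g = (0, 0).
Eigenvalues of H: 0, 2.
H has a zero eigenvalue (singular; positive semidefinite but not definite), so H is neither positive definite, negative definite, nor indefinite. The second-order test alone is inconclusive -> degen.
(Indeed, f is constant along the null direction of H through x*, so x* is not a strict local extremum.)

degen


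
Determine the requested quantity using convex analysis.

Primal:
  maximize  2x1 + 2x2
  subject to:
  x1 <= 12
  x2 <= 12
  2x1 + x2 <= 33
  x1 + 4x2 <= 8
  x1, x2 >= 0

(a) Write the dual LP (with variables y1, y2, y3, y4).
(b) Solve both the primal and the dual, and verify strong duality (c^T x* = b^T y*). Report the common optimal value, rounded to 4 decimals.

The standard primal-dual pair for 'max c^T x s.t. A x <= b, x >= 0' is:
  Dual:  min b^T y  s.t.  A^T y >= c,  y >= 0.

So the dual LP is:
  minimize  12y1 + 12y2 + 33y3 + 8y4
  subject to:
    y1 + 2y3 + y4 >= 2
    y2 + y3 + 4y4 >= 2
    y1, y2, y3, y4 >= 0

Solving the primal: x* = (8, 0).
  primal value c^T x* = 16.
Solving the dual: y* = (0, 0, 0, 2).
  dual value b^T y* = 16.
Strong duality: c^T x* = b^T y*. Confirmed.

16


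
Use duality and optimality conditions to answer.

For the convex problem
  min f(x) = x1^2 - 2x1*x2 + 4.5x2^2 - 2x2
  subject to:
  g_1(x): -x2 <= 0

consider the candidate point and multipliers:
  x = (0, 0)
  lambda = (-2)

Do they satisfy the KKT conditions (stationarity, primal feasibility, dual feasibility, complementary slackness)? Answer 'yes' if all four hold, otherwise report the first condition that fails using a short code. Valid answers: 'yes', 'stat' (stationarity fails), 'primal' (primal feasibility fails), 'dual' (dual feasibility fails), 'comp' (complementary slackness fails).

Gradient of f: grad f(x) = Q x + c = (0, -2)
Constraint values g_i(x) = a_i^T x - b_i:
  g_1((0, 0)) = 0
Stationarity residual: grad f(x) + sum_i lambda_i a_i = (0, 0)
  -> stationarity OK
Primal feasibility (all g_i <= 0): OK
Dual feasibility (all lambda_i >= 0): FAILS
Complementary slackness (lambda_i * g_i(x) = 0 for all i): OK

Verdict: the first failing condition is dual_feasibility -> dual.

dual


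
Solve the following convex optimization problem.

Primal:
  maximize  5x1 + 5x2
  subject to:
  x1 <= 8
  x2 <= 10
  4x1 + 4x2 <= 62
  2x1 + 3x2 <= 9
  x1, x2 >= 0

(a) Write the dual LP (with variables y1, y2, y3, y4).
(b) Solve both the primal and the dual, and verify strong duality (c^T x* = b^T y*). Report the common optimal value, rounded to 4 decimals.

The standard primal-dual pair for 'max c^T x s.t. A x <= b, x >= 0' is:
  Dual:  min b^T y  s.t.  A^T y >= c,  y >= 0.

So the dual LP is:
  minimize  8y1 + 10y2 + 62y3 + 9y4
  subject to:
    y1 + 4y3 + 2y4 >= 5
    y2 + 4y3 + 3y4 >= 5
    y1, y2, y3, y4 >= 0

Solving the primal: x* = (4.5, 0).
  primal value c^T x* = 22.5.
Solving the dual: y* = (0, 0, 0, 2.5).
  dual value b^T y* = 22.5.
Strong duality: c^T x* = b^T y*. Confirmed.

22.5


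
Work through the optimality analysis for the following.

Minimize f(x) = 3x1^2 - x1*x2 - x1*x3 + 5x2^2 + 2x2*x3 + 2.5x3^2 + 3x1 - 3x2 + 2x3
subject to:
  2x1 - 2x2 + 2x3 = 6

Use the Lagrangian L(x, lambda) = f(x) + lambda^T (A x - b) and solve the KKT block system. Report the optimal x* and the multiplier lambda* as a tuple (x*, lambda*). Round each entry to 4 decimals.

Form the Lagrangian:
  L(x, lambda) = (1/2) x^T Q x + c^T x + lambda^T (A x - b)
Stationarity (grad_x L = 0): Q x + c + A^T lambda = 0.
Primal feasibility: A x = b.

This gives the KKT block system:
  [ Q   A^T ] [ x     ]   [-c ]
  [ A    0  ] [ lambda ] = [ b ]

Solving the linear system:
  x*      = (0.8614, -0.6446, 1.494)
  lambda* = (-3.6596)
  f(x*)   = 14.7319

x* = (0.8614, -0.6446, 1.494), lambda* = (-3.6596)


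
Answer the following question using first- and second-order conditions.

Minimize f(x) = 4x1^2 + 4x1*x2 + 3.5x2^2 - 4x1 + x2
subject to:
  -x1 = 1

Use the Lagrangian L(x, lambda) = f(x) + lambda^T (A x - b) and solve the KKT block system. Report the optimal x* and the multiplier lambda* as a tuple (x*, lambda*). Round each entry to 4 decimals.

Form the Lagrangian:
  L(x, lambda) = (1/2) x^T Q x + c^T x + lambda^T (A x - b)
Stationarity (grad_x L = 0): Q x + c + A^T lambda = 0.
Primal feasibility: A x = b.

This gives the KKT block system:
  [ Q   A^T ] [ x     ]   [-c ]
  [ A    0  ] [ lambda ] = [ b ]

Solving the linear system:
  x*      = (-1, 0.4286)
  lambda* = (-10.2857)
  f(x*)   = 7.3571

x* = (-1, 0.4286), lambda* = (-10.2857)


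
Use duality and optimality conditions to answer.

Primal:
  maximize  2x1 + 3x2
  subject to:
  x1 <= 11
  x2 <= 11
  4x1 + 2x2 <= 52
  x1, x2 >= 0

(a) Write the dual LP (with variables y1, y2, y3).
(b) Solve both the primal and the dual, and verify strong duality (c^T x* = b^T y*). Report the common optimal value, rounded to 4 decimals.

The standard primal-dual pair for 'max c^T x s.t. A x <= b, x >= 0' is:
  Dual:  min b^T y  s.t.  A^T y >= c,  y >= 0.

So the dual LP is:
  minimize  11y1 + 11y2 + 52y3
  subject to:
    y1 + 4y3 >= 2
    y2 + 2y3 >= 3
    y1, y2, y3 >= 0

Solving the primal: x* = (7.5, 11).
  primal value c^T x* = 48.
Solving the dual: y* = (0, 2, 0.5).
  dual value b^T y* = 48.
Strong duality: c^T x* = b^T y*. Confirmed.

48


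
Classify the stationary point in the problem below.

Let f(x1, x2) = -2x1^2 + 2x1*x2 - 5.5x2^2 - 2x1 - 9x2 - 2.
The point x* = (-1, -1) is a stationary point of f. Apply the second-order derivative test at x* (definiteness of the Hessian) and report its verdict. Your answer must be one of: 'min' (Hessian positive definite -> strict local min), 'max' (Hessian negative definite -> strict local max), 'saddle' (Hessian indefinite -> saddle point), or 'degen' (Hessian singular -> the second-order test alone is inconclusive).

Compute the Hessian H = grad^2 f:
  H = [[-4, 2], [2, -11]]
Verify stationarity: grad f(x*) = H x* + g = (0, 0).
Eigenvalues of H: -11.5311, -3.4689.
Both eigenvalues < 0, so H is negative definite -> x* is a strict local max.

max


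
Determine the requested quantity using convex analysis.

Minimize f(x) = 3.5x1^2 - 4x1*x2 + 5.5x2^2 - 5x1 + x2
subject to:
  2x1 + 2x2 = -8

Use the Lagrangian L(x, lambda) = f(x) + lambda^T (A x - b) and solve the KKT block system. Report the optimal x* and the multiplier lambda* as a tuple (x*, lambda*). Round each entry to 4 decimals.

Form the Lagrangian:
  L(x, lambda) = (1/2) x^T Q x + c^T x + lambda^T (A x - b)
Stationarity (grad_x L = 0): Q x + c + A^T lambda = 0.
Primal feasibility: A x = b.

This gives the KKT block system:
  [ Q   A^T ] [ x     ]   [-c ]
  [ A    0  ] [ lambda ] = [ b ]

Solving the linear system:
  x*      = (-2.0769, -1.9231)
  lambda* = (5.9231)
  f(x*)   = 27.9231

x* = (-2.0769, -1.9231), lambda* = (5.9231)


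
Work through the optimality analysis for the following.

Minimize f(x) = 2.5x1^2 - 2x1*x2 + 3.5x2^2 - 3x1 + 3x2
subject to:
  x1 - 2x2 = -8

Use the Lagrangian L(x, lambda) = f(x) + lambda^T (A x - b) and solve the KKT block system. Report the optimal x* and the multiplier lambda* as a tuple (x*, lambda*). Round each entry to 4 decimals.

Form the Lagrangian:
  L(x, lambda) = (1/2) x^T Q x + c^T x + lambda^T (A x - b)
Stationarity (grad_x L = 0): Q x + c + A^T lambda = 0.
Primal feasibility: A x = b.

This gives the KKT block system:
  [ Q   A^T ] [ x     ]   [-c ]
  [ A    0  ] [ lambda ] = [ b ]

Solving the linear system:
  x*      = (-0.9474, 3.5263)
  lambda* = (14.7895)
  f(x*)   = 65.8684

x* = (-0.9474, 3.5263), lambda* = (14.7895)


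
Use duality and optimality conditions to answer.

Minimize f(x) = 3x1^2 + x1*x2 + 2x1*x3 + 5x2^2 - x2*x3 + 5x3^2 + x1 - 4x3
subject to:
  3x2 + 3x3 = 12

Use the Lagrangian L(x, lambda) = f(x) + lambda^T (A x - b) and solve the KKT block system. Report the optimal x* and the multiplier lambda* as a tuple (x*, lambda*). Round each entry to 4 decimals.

Form the Lagrangian:
  L(x, lambda) = (1/2) x^T Q x + c^T x + lambda^T (A x - b)
Stationarity (grad_x L = 0): Q x + c + A^T lambda = 0.
Primal feasibility: A x = b.

This gives the KKT block system:
  [ Q   A^T ] [ x     ]   [-c ]
  [ A    0  ] [ lambda ] = [ b ]

Solving the linear system:
  x*      = (-1.2061, 1.7634, 2.2366)
  lambda* = (-4.7303)
  f(x*)   = 23.3053

x* = (-1.2061, 1.7634, 2.2366), lambda* = (-4.7303)


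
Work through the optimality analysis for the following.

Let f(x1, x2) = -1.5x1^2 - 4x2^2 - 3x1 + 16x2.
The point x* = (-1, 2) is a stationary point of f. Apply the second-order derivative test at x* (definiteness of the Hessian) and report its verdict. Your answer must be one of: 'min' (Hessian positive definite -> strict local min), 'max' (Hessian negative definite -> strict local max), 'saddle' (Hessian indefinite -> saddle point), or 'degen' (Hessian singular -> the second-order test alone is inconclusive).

Compute the Hessian H = grad^2 f:
  H = [[-3, 0], [0, -8]]
Verify stationarity: grad f(x*) = H x* + g = (0, 0).
Eigenvalues of H: -8, -3.
Both eigenvalues < 0, so H is negative definite -> x* is a strict local max.

max


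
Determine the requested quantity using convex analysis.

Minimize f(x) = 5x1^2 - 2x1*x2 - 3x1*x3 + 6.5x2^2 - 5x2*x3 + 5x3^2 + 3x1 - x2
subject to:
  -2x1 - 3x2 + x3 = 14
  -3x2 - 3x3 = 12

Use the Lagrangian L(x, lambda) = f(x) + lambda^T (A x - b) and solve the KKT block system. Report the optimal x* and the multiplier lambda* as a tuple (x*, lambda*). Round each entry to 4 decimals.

Form the Lagrangian:
  L(x, lambda) = (1/2) x^T Q x + c^T x + lambda^T (A x - b)
Stationarity (grad_x L = 0): Q x + c + A^T lambda = 0.
Primal feasibility: A x = b.

This gives the KKT block system:
  [ Q   A^T ] [ x     ]   [-c ]
  [ A    0  ] [ lambda ] = [ b ]

Solving the linear system:
  x*      = (-3.2029, -2.8986, -1.1014)
  lambda* = (-9.9638, 1.0411)
  f(x*)   = 60.1449

x* = (-3.2029, -2.8986, -1.1014), lambda* = (-9.9638, 1.0411)


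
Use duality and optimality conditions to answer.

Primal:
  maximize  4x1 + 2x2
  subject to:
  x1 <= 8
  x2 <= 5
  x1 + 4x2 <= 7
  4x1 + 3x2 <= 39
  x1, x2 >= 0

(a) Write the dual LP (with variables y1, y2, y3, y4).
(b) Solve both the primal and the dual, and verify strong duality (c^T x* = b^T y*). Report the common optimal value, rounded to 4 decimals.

The standard primal-dual pair for 'max c^T x s.t. A x <= b, x >= 0' is:
  Dual:  min b^T y  s.t.  A^T y >= c,  y >= 0.

So the dual LP is:
  minimize  8y1 + 5y2 + 7y3 + 39y4
  subject to:
    y1 + y3 + 4y4 >= 4
    y2 + 4y3 + 3y4 >= 2
    y1, y2, y3, y4 >= 0

Solving the primal: x* = (7, 0).
  primal value c^T x* = 28.
Solving the dual: y* = (0, 0, 4, 0).
  dual value b^T y* = 28.
Strong duality: c^T x* = b^T y*. Confirmed.

28


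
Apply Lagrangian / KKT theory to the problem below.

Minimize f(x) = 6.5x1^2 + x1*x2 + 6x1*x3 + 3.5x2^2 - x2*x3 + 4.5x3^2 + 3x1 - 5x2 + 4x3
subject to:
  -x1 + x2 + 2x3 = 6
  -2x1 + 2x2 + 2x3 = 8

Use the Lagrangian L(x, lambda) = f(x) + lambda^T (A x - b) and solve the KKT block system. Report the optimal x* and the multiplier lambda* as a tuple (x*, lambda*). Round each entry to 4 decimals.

Form the Lagrangian:
  L(x, lambda) = (1/2) x^T Q x + c^T x + lambda^T (A x - b)
Stationarity (grad_x L = 0): Q x + c + A^T lambda = 0.
Primal feasibility: A x = b.

This gives the KKT block system:
  [ Q   A^T ] [ x     ]   [-c ]
  [ A    0  ] [ lambda ] = [ b ]

Solving the linear system:
  x*      = (-1.0909, 0.9091, 2)
  lambda* = (-16.2727, 9)
  f(x*)   = 12.9091

x* = (-1.0909, 0.9091, 2), lambda* = (-16.2727, 9)


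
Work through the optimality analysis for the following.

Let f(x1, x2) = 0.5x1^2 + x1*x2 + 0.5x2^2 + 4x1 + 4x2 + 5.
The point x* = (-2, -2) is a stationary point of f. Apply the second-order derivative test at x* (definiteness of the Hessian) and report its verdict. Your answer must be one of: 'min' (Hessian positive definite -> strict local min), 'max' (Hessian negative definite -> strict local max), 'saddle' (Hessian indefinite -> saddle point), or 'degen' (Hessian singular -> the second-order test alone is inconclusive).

Compute the Hessian H = grad^2 f:
  H = [[1, 1], [1, 1]]
Verify stationarity: grad f(x*) = H x* + g = (0, 0).
Eigenvalues of H: 0, 2.
H has a zero eigenvalue (singular; positive semidefinite but not definite), so H is neither positive definite, negative definite, nor indefinite. The second-order test alone is inconclusive -> degen.
(Indeed, f is constant along the null direction of H through x*, so x* is not a strict local extremum.)

degen


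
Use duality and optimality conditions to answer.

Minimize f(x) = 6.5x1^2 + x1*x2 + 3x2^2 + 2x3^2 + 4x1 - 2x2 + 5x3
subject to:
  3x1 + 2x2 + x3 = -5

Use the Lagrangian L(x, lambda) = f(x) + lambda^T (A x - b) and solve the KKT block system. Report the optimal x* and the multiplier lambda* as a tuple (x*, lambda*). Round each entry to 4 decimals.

Form the Lagrangian:
  L(x, lambda) = (1/2) x^T Q x + c^T x + lambda^T (A x - b)
Stationarity (grad_x L = 0): Q x + c + A^T lambda = 0.
Primal feasibility: A x = b.

This gives the KKT block system:
  [ Q   A^T ] [ x     ]   [-c ]
  [ A    0  ] [ lambda ] = [ b ]

Solving the linear system:
  x*      = (-0.8344, -0.3245, -1.8477)
  lambda* = (2.3907)
  f(x*)   = 0.0132

x* = (-0.8344, -0.3245, -1.8477), lambda* = (2.3907)


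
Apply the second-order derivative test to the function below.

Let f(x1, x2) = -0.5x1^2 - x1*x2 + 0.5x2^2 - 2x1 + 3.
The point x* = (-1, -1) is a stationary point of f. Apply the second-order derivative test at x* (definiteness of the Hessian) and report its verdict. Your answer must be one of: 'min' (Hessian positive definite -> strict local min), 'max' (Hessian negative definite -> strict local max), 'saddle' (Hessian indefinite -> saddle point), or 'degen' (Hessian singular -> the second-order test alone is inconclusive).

Compute the Hessian H = grad^2 f:
  H = [[-1, -1], [-1, 1]]
Verify stationarity: grad f(x*) = H x* + g = (0, 0).
Eigenvalues of H: -1.4142, 1.4142.
Eigenvalues have mixed signs, so H is indefinite -> x* is a saddle point.

saddle


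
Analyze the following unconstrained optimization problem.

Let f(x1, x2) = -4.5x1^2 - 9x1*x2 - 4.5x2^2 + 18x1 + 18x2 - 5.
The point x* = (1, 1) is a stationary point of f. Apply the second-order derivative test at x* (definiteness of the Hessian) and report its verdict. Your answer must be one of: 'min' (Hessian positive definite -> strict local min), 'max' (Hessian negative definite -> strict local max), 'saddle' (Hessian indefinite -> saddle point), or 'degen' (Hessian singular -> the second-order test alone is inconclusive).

Compute the Hessian H = grad^2 f:
  H = [[-9, -9], [-9, -9]]
Verify stationarity: grad f(x*) = H x* + g = (0, 0).
Eigenvalues of H: -18, 0.
H has a zero eigenvalue (singular; negative semidefinite but not definite), so H is neither positive definite, negative definite, nor indefinite. The second-order test alone is inconclusive -> degen.
(Indeed, f is constant along the null direction of H through x*, so x* is not a strict local extremum.)

degen


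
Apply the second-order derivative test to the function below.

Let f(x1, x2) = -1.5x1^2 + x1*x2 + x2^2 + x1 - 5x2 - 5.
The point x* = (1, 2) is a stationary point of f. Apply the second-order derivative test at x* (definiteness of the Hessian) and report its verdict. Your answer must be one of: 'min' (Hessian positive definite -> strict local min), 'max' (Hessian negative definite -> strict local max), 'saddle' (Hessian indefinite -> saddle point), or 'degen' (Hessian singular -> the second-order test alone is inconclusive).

Compute the Hessian H = grad^2 f:
  H = [[-3, 1], [1, 2]]
Verify stationarity: grad f(x*) = H x* + g = (0, 0).
Eigenvalues of H: -3.1926, 2.1926.
Eigenvalues have mixed signs, so H is indefinite -> x* is a saddle point.

saddle


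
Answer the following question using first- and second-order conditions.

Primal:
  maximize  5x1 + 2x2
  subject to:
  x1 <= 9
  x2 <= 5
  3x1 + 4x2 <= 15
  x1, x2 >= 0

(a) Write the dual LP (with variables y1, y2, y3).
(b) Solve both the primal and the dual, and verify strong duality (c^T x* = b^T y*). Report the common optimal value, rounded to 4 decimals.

The standard primal-dual pair for 'max c^T x s.t. A x <= b, x >= 0' is:
  Dual:  min b^T y  s.t.  A^T y >= c,  y >= 0.

So the dual LP is:
  minimize  9y1 + 5y2 + 15y3
  subject to:
    y1 + 3y3 >= 5
    y2 + 4y3 >= 2
    y1, y2, y3 >= 0

Solving the primal: x* = (5, 0).
  primal value c^T x* = 25.
Solving the dual: y* = (0, 0, 1.6667).
  dual value b^T y* = 25.
Strong duality: c^T x* = b^T y*. Confirmed.

25


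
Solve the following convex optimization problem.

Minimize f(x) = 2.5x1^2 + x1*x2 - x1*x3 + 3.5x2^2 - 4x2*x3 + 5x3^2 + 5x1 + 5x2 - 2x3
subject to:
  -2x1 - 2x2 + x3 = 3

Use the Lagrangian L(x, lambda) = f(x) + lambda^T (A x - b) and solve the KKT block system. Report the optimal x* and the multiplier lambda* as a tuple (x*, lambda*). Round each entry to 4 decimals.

Form the Lagrangian:
  L(x, lambda) = (1/2) x^T Q x + c^T x + lambda^T (A x - b)
Stationarity (grad_x L = 0): Q x + c + A^T lambda = 0.
Primal feasibility: A x = b.

This gives the KKT block system:
  [ Q   A^T ] [ x     ]   [-c ]
  [ A    0  ] [ lambda ] = [ b ]

Solving the linear system:
  x*      = (-0.9, -0.6806, -0.1613)
  lambda* = (-0.0097)
  f(x*)   = -3.7758

x* = (-0.9, -0.6806, -0.1613), lambda* = (-0.0097)


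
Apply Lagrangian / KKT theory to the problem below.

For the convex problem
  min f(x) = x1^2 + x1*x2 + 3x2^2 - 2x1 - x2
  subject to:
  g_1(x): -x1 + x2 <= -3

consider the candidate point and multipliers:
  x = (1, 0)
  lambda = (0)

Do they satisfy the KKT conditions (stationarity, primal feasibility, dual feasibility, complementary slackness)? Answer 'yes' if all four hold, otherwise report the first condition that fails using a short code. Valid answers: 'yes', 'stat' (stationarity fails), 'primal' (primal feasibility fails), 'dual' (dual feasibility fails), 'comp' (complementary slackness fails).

Gradient of f: grad f(x) = Q x + c = (0, 0)
Constraint values g_i(x) = a_i^T x - b_i:
  g_1((1, 0)) = 2
Stationarity residual: grad f(x) + sum_i lambda_i a_i = (0, 0)
  -> stationarity OK
Primal feasibility (all g_i <= 0): FAILS
Dual feasibility (all lambda_i >= 0): OK
Complementary slackness (lambda_i * g_i(x) = 0 for all i): OK

Verdict: the first failing condition is primal_feasibility -> primal.

primal


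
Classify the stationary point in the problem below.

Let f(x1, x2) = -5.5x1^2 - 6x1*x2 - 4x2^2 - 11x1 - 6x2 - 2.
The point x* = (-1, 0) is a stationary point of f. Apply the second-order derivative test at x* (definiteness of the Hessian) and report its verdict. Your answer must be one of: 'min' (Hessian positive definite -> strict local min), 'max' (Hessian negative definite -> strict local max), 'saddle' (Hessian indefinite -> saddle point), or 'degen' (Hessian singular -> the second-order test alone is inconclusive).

Compute the Hessian H = grad^2 f:
  H = [[-11, -6], [-6, -8]]
Verify stationarity: grad f(x*) = H x* + g = (0, 0).
Eigenvalues of H: -15.6847, -3.3153.
Both eigenvalues < 0, so H is negative definite -> x* is a strict local max.

max


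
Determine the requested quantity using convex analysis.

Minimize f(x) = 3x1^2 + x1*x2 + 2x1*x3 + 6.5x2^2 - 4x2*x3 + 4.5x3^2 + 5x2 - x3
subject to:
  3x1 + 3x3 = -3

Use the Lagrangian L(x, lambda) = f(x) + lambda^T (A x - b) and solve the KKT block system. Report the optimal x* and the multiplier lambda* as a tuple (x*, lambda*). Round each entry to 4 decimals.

Form the Lagrangian:
  L(x, lambda) = (1/2) x^T Q x + c^T x + lambda^T (A x - b)
Stationarity (grad_x L = 0): Q x + c + A^T lambda = 0.
Primal feasibility: A x = b.

This gives the KKT block system:
  [ Q   A^T ] [ x     ]   [-c ]
  [ A    0  ] [ lambda ] = [ b ]

Solving the linear system:
  x*      = (-0.5, -0.5, -0.5)
  lambda* = (1.5)
  f(x*)   = 1.25

x* = (-0.5, -0.5, -0.5), lambda* = (1.5)
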